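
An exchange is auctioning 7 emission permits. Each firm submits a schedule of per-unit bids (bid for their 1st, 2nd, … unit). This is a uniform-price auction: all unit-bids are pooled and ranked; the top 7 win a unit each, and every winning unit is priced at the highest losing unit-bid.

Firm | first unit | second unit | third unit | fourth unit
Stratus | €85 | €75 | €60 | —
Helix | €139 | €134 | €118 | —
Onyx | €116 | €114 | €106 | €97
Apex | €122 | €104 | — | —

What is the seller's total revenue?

Total revenue: €728

All unit-bids, highest first — top 7: 139 (Helix-1), 134 (Helix-2), 122 (Apex-1), 118 (Helix-3), 116 (Onyx-1), 114 (Onyx-2), 106 (Onyx-3)
The (k+1)-th unit-bid is €104.
Allocation: Apex 1, Helix 3, Onyx 3. Every unit priced at €104.
Revenue = 7 × 104 = €728.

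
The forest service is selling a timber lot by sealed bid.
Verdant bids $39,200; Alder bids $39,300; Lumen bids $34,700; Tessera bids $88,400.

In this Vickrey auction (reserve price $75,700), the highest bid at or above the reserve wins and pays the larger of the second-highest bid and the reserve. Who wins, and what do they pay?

Rule: the highest bid at or above the reserve wins and pays the larger of the second-highest bid and the reserve.
Bids ranked: 88,400 (Tessera) > 39,300 (Alder) > 39,200 (Verdant) > 34,700 (Lumen)
Tessera has the top bid at or above the reserve ($88,400).
Second-highest bid $39,300 is below the reserve $75,700, so the reserve binds → payment $75,700.

Tessera pays $75,700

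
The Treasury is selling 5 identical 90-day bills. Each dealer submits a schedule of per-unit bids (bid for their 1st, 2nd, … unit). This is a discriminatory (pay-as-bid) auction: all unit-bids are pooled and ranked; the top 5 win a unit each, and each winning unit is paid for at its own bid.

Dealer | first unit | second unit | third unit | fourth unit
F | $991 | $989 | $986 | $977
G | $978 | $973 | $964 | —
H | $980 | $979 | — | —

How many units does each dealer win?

Merging the schedules and taking the best 5: 991 (F-1), 989 (F-2), 986 (F-3), 980 (H-1), 979 (H-2)
Next rejected bid: $978 (not a price — pay-as-bid).
Allocation: F 3, H 2.

F 3, H 2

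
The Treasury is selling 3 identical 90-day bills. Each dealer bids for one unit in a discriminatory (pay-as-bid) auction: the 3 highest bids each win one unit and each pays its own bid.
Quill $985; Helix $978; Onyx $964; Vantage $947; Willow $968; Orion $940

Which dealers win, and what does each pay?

Quill $985, Helix $978, Willow $968

Sorting: 985 (Quill), 978 (Helix), 968 (Willow), 964 (Onyx), 947 (Vantage), …
Winners (3 units): Quill, Helix, Willow.
Each winner pays its own bid: Quill $985, Helix $978, Willow $968.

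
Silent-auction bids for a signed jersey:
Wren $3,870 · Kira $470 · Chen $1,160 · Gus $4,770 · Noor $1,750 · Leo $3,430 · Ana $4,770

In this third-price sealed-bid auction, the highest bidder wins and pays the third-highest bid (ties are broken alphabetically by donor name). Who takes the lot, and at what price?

Sorting bids: 4,770 (Ana) > 4,770 (Gus) > 3,870 (Wren) > 3,430 (Leo) > 1,750 (Noor) > 1,160 (Chen) > …
Ana and Gus tie at $4,770; tie-break gives it to Ana.
Ana is highest; pays the third-highest bid, $3,870.

Ana pays $3,870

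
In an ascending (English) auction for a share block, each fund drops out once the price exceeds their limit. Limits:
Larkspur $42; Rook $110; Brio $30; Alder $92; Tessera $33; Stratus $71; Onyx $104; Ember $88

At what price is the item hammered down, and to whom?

Rook wins at $104

Limits in order: 110 (Rook) > 104 (Onyx) > 92 (Alder) > 88 (Ember) > 71 (Stratus) > 42 (Larkspur) > …
Once the price passes $104, only Rook is left; the hammer falls at Onyx's limit of $104.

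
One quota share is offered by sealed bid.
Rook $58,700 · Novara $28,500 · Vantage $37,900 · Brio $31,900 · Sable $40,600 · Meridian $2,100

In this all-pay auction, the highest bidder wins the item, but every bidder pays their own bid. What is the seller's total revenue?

Total revenue: $199,700

Rule: the highest bidder wins the item, but every bidder pays their own bid.
Sorting bids: 58,700 (Rook) > 40,600 (Sable) > 37,900 (Vantage) > 31,900 (Brio) > 28,500 (Novara) > 2,100 (Meridian)
Rook wins with the top bid; all bids are sunk regardless.
Every bidder forfeits their bid regardless of winning.
Revenue = 58,700 + 28,500 + 37,900 + 31,900 + 40,600 + 2,100 = $199,700.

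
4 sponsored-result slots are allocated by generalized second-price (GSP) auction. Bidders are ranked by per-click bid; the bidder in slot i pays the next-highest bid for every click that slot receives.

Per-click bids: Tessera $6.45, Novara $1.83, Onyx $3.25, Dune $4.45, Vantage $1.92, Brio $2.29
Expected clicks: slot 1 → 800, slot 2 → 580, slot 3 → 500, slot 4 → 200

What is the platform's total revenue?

Per-click bids in order: $6.45 (Tessera) > $4.45 (Dune) > $3.25 (Onyx) > $2.29 (Brio) > $1.92 (Vantage) > …
Slot 1: Tessera pays $4.45 × 800 = $3560.00
Slot 2: Dune pays $3.25 × 580 = $1885.00
Slot 3: Onyx pays $2.29 × 500 = $1145.00
Slot 4: Brio pays $1.92 × 200 = $384.00
Total = $6974.00

Total revenue: $6974.00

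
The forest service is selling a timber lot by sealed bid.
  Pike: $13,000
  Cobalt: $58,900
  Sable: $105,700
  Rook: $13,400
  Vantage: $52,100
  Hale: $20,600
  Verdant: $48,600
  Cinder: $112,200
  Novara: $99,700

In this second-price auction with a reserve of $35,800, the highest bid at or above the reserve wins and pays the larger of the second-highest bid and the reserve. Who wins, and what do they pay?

Second-price auction with a reserve of $35,800: the highest bid at or above the reserve wins and pays the larger of the second-highest bid and the reserve.
Sorting bids: 112,200 (Cinder) > 105,700 (Sable) > 99,700 (Novara) > 58,900 (Cobalt) > 52,100 (Vantage) > 48,600 (Verdant) > …
Cinder has the top bid at or above the reserve ($112,200).
Second-highest bid $105,700 exceeds the reserve $35,800 → payment $105,700.

Cinder pays $105,700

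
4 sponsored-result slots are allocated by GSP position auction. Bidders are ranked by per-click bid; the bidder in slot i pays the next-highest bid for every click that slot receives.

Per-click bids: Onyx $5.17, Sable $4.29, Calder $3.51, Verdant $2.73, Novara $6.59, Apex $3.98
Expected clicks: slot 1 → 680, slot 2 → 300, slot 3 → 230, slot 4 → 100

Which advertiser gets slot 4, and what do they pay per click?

Apex; $3.51 per click

Ranked by bid: $6.59 (Novara) > $5.17 (Onyx) > $4.29 (Sable) > $3.98 (Apex) > $3.51 (Calder) > …
Slot 4 goes to the fourth-ranked bidder, Apex, who pays the next bid down: $3.51/click.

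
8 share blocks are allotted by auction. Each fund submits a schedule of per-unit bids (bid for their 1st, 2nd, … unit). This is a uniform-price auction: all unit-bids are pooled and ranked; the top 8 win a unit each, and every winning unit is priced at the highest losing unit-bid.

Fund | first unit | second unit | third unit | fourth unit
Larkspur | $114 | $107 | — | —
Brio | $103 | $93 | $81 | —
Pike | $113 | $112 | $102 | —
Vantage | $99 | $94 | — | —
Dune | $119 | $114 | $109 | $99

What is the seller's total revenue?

All unit-bids, highest first — top 8: 119 (Dune-1), 114 (Larkspur-1), 114 (Dune-2), 113 (Pike-1), 112 (Pike-2), 109 (Dune-3), 107 (Larkspur-2), 103 (Brio-1)
Highest rejected unit-bid = $102.
Allocation: Brio 1, Dune 3, Larkspur 2, Pike 2. Every unit priced at $102.
Revenue = 8 × 102 = $816.

Total revenue: $816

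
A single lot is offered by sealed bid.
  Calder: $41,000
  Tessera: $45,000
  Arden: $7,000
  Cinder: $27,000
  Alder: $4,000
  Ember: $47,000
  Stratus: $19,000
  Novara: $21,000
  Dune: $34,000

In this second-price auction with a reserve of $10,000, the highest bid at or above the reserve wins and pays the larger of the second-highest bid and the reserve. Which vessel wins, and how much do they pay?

Ember pays $45,000

Bids ranked: 47,000 (Ember) > 45,000 (Tessera) > 41,000 (Calder) > 34,000 (Dune) > 27,000 (Cinder) > 21,000 (Novara) > …
Ember has the top bid at or above the reserve ($47,000).
Second-highest bid $45,000 exceeds the reserve $10,000 → payment $45,000.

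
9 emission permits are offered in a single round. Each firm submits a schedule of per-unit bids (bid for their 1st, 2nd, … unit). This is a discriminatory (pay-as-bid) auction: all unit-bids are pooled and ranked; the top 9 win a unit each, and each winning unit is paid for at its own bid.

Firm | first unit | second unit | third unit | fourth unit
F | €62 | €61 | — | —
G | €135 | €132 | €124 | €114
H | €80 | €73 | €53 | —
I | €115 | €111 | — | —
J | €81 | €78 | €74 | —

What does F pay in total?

F pays €0

Pooled unit-bids ranked (top 9): 135 (G-1), 132 (G-2), 124 (G-3), 115 (I-1), 114 (G-4), 111 (I-2), 81 (J-1), 80 (H-1), 78 (J-2)
Next rejected bid: €74 (not a price — pay-as-bid).
F wins no units.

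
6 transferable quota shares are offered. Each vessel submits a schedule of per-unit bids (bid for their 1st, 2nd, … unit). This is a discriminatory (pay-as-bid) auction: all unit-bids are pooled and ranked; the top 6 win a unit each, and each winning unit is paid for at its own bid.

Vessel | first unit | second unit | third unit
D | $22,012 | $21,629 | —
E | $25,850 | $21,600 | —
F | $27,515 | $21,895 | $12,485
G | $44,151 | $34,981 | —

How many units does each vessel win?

D 1, E 1, F 2, G 2

Merging the schedules and taking the best 6: 44,151 (G-1), 34,981 (G-2), 27,515 (F-1), 25,850 (E-1), 22,012 (D-1), 21,895 (F-2)
Next rejected bid: $21,629 (not a price — pay-as-bid).
Allocation: D 1, E 1, F 2, G 2.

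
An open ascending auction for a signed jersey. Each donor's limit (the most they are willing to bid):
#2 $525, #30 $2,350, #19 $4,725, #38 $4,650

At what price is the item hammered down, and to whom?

#19 wins at $4,650

Limits in order: 4,725 (#19) > 4,650 (#38) > 2,350 (#30) > 525 (#2)
Once the price passes $4,650, only #19 is left; the hammer falls at #38's limit of $4,650.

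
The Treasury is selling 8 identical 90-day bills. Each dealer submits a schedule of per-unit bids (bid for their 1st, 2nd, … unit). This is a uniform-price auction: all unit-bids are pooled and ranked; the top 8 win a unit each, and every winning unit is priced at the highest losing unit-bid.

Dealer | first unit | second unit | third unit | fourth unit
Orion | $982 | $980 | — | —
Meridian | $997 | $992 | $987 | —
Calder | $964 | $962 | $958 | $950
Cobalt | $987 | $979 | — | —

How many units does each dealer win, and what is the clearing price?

All unit-bids, highest first — top 8: 997 (Meridian-1), 992 (Meridian-2), 987 (Meridian-3), 987 (Cobalt-1), 982 (Orion-1), 980 (Orion-2), 979 (Cobalt-2), 964 (Calder-1)
First bid not allocated: $962.
Allocation: Calder 1, Cobalt 2, Meridian 3, Orion 2.

Calder 1, Cobalt 2, Meridian 3, Orion 2; clearing price $962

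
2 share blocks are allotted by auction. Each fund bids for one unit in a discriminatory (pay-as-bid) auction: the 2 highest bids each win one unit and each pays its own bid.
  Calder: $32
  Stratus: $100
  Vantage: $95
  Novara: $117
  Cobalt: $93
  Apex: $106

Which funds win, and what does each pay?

Novara $117, Apex $106

Sorting: 117 (Novara), 106 (Apex), 100 (Stratus), 95 (Vantage), …
The 2 highest are Novara, Apex.
Each winner pays its own bid: Novara $117, Apex $106.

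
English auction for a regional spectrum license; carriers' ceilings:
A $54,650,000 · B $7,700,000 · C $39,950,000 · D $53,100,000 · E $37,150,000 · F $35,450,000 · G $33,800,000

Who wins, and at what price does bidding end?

Limits ranked: 54,650,000 (A) > 53,100,000 (D) > 39,950,000 (C) > 37,150,000 (E) > 35,450,000 (F) > 33,800,000 (G) > …
Bidding ends when D exits at $53,100,000; A takes it.

A wins at $53,100,000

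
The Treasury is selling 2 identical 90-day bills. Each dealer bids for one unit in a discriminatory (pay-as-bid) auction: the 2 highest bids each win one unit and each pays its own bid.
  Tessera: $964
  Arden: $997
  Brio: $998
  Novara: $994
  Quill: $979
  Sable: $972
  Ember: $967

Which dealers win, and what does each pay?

Brio $998, Arden $997

Ordering the bids: 998 (Brio), 997 (Arden), 994 (Novara), 979 (Quill), …
The 2 highest are Brio, Arden.
Each winner pays its own bid: Brio $998, Arden $997.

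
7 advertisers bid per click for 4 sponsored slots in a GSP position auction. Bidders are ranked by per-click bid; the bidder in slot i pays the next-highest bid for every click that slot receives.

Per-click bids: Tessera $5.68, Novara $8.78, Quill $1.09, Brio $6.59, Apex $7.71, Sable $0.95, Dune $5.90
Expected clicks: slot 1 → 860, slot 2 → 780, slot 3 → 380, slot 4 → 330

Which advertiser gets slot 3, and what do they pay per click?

Per-click bids in order: $8.78 (Novara) > $7.71 (Apex) > $6.59 (Brio) > $5.90 (Dune) > $5.68 (Tessera) > …
Slot 3 goes to the third-ranked bidder, Brio, who pays the next bid down: $5.90/click.

Brio; $5.90 per click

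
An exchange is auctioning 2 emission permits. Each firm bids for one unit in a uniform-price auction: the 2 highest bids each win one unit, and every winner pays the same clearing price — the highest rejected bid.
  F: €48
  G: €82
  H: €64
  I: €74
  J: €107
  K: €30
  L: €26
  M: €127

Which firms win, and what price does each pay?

M, J; each pays €82

Ordering the bids: 127 (M), 107 (J), 82 (G), 74 (I), …
Top 2: M, J.
First losing bid is G's €82, which sets the uniform price.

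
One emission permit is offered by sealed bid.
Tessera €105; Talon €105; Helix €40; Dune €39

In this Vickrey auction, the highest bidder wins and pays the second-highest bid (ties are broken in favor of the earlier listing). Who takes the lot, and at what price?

Rule: the highest bidder wins and pays the second-highest bid.
Bids ranked: 105 (Tessera) > 105 (Talon) > 40 (Helix) > 39 (Dune)
Tessera and Talon tie at €105; tie-break gives it to Tessera.
Tessera wins with the highest bid; price is set by the runner-up at €105.

Tessera pays €105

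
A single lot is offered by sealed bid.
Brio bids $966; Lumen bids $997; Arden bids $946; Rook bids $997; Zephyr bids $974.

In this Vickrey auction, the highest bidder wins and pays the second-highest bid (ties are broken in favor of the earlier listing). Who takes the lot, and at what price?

Bids in order: 997 (Lumen) > 997 (Rook) > 974 (Zephyr) > 966 (Brio) > 946 (Arden)
Tie at $997 → Lumen wins by tie-break.
Lumen is highest; pays the second-highest bid, $997.

Lumen pays $997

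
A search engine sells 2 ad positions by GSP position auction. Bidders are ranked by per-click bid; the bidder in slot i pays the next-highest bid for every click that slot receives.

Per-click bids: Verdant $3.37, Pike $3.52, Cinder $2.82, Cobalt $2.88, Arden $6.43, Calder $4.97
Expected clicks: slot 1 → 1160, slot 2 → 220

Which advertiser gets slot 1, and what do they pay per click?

Arden; $4.97 per click

Per-click bids in order: $6.43 (Arden) > $4.97 (Calder) > $3.52 (Pike) > …
Slot 1 goes to the first-ranked bidder, Arden, who pays the next bid down: $4.97/click.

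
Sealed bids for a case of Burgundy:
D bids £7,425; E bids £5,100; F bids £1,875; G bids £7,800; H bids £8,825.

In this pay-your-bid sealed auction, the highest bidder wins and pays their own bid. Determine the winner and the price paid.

Sorting bids: 8,825 (H) > 7,800 (G) > 7,425 (D) > 5,100 (E) > 1,875 (F)
H has the highest bid and pays exactly that: £8,825.

H pays £8,825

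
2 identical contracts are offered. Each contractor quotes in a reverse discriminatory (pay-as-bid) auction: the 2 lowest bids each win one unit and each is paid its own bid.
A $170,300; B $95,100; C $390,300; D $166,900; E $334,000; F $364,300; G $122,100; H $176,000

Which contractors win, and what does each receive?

Ordering the bids: 95,100 (B), 122,100 (G), 166,900 (D), 170,300 (A), …
The 2 lowest are B, G.
Each winner is paid its own bid: B $95,100, G $122,100.

B $95,100, G $122,100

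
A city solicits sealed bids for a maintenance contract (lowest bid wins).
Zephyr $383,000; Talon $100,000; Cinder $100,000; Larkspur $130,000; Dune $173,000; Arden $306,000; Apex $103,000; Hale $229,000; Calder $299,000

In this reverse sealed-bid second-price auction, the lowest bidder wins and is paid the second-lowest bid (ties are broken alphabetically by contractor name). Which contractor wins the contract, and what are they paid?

Cinder is paid $100,000

Sorting bids: 100,000 (Cinder) < 100,000 (Talon) < 103,000 (Apex) < 130,000 (Larkspur) < 173,000 (Dune) < 229,000 (Hale) < …
Cinder and Talon tie at $100,000; tie-break gives it to Cinder.
Cinder is lowest; is paid the second-lowest bid, $100,000.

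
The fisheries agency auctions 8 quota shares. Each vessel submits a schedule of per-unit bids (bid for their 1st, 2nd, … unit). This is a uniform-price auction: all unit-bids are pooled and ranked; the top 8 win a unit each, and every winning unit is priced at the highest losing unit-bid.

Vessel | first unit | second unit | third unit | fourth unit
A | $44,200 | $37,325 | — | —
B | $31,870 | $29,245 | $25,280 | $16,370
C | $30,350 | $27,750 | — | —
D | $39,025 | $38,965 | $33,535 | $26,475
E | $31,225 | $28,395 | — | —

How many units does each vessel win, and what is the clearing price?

Merging the schedules and taking the best 8: 44,200 (A-1), 39,025 (D-1), 38,965 (D-2), 37,325 (A-2), 33,535 (D-3), 31,870 (B-1), 31,225 (E-1), 30,350 (C-1)
The (k+1)-th unit-bid is $29,245.
Allocation: A 2, B 1, C 1, D 3, E 1.

A 2, B 1, C 1, D 3, E 1; clearing price $29,245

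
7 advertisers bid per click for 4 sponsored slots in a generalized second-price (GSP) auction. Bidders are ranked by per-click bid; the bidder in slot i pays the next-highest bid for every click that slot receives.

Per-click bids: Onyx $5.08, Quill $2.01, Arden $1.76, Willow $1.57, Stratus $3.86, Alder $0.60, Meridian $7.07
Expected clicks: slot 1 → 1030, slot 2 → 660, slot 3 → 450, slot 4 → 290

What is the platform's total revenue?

Per-click bids in order: $7.07 (Meridian) > $5.08 (Onyx) > $3.86 (Stratus) > $2.01 (Quill) > $1.76 (Arden) > …
Slot 1: Meridian pays $5.08 × 1030 = $5232.40
Slot 2: Onyx pays $3.86 × 660 = $2547.60
Slot 3: Stratus pays $2.01 × 450 = $904.50
Slot 4: Quill pays $1.76 × 290 = $510.40
Total = $9194.90

Total revenue: $9194.90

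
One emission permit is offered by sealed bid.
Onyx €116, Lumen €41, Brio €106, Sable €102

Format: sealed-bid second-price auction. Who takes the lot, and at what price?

Rule: the highest bidder wins and pays the second-highest bid.
Sorting bids: 116 (Onyx) > 106 (Brio) > 102 (Sable) > 41 (Lumen)
Onyx is highest; pays the second-highest bid, €106.

Onyx pays €106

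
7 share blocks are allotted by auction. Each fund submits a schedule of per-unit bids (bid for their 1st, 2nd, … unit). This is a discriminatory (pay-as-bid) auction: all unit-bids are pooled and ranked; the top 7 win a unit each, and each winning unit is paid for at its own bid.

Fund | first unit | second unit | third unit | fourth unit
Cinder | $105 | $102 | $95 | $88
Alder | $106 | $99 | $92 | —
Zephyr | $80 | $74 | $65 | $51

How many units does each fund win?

Alder 3, Cinder 4

Pooled unit-bids ranked (top 7): 106 (Alder-1), 105 (Cinder-1), 102 (Cinder-2), 99 (Alder-2), 95 (Cinder-3), 92 (Alder-3), 88 (Cinder-4)
Next rejected bid: $80 (not a price — pay-as-bid).
Allocation: Alder 3, Cinder 4.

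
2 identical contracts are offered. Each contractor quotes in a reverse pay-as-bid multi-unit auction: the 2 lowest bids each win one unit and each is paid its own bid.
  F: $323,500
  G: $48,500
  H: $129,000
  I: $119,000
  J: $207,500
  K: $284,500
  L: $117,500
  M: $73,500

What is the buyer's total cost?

Total cost: $122,000

Sorting: 48,500 (G), 73,500 (M), 117,500 (L), 119,000 (I), …
The 2 lowest are G, M.
Total cost = 48,500 + 73,500 = $122,000.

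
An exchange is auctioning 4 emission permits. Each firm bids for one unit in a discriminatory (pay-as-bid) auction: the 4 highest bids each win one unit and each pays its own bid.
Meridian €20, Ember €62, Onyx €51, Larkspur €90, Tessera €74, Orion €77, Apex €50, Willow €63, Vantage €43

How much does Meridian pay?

Meridian pays €0

Bids ranked high→low: 90 (Larkspur), 77 (Orion), 74 (Tessera), 63 (Willow), 62 (Ember), 51 (Onyx), …
Winners (4 units): Larkspur, Orion, Tessera, Willow.
Meridian does not win → €0.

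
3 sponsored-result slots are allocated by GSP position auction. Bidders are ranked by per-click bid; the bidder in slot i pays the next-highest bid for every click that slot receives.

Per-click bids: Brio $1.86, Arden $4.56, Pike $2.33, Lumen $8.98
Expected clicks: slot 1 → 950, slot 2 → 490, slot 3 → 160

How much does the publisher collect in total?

Total revenue: $5771.30

Sorting advertisers: $8.98 (Lumen) > $4.56 (Arden) > $2.33 (Pike) > $1.86 (Brio)
Slot 1: Lumen pays $4.56 × 950 = $4332.00
Slot 2: Arden pays $2.33 × 490 = $1141.70
Slot 3: Pike pays $1.86 × 160 = $297.60
Total = $5771.30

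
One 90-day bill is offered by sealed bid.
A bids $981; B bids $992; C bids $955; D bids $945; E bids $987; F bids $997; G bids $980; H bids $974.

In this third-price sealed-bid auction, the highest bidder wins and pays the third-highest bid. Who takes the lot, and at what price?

Rule: the highest bidder wins and pays the third-highest bid.
Bids ranked: 997 (F) > 992 (B) > 987 (E) > 981 (A) > 980 (G) > 974 (H) > …
F is highest; pays the third-highest bid, $987.

F pays $987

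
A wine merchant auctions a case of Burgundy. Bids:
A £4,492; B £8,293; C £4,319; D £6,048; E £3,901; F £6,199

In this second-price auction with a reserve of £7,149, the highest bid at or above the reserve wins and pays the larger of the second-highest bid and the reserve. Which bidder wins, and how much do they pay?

B pays £7,149

Bids in order: 8,293 (B) > 6,199 (F) > 6,048 (D) > 4,492 (A) > 4,319 (C) > 3,901 (E)
B has the top bid at or above the reserve (£8,293).
max(second-highest £6,199, reserve £7,149) = £7,149.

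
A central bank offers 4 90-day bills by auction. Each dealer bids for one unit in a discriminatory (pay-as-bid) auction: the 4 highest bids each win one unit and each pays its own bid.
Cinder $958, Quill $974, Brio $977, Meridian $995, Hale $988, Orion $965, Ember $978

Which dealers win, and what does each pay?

Meridian $995, Hale $988, Ember $978, Brio $977

Bids ranked high→low: 995 (Meridian), 988 (Hale), 978 (Ember), 977 (Brio), 974 (Quill), 965 (Orion), …
Winners (4 units): Meridian, Hale, Ember, Brio.
Each winner pays its own bid: Meridian $995, Hale $988, Ember $978, Brio $977.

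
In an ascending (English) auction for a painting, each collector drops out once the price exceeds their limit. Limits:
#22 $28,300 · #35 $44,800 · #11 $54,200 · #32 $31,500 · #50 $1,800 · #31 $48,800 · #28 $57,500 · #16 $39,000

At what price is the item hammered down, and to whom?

Rule: the price rises until one bidder remains; the winner pays the price at which the last rival dropped out.
Limits in order: 57,500 (#28) > 54,200 (#11) > 48,800 (#31) > 44,800 (#35) > 39,000 (#16) > 31,500 (#32) > …
#11 is the last rival to drop out, at $54,200; #28 remains and wins at that price.

#28 wins at $54,200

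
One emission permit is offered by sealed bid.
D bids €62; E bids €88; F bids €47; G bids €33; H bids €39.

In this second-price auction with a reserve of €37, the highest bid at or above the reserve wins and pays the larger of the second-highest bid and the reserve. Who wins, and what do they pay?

Bids in order: 88 (E) > 62 (D) > 47 (F) > 39 (H) > 33 (G)
Highest eligible bid: E at €88.
Second-highest bid €62 exceeds the reserve €37 → payment €62.

E pays €62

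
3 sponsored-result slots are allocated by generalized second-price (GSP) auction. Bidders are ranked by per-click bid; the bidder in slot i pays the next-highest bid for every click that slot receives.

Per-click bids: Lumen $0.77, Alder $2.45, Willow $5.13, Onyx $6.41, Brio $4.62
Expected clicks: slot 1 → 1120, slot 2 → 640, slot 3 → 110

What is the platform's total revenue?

Ranked by bid: $6.41 (Onyx) > $5.13 (Willow) > $4.62 (Brio) > $2.45 (Alder) > …
Slot 1: Onyx pays $5.13 × 1120 = $5745.60
Slot 2: Willow pays $4.62 × 640 = $2956.80
Slot 3: Brio pays $2.45 × 110 = $269.50
Total = $8971.90

Total revenue: $8971.90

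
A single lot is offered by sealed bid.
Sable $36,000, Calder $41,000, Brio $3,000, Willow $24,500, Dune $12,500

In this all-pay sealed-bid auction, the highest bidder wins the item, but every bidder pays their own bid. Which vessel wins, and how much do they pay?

Calder pays $41,000

All-pay sealed-bid auction: the highest bidder wins the item, but every bidder pays their own bid.
Bids ranked: 41,000 (Calder) > 36,000 (Sable) > 24,500 (Willow) > 12,500 (Dune) > 3,000 (Brio)
Calder is highest and takes the item; every bidder forfeits their bid.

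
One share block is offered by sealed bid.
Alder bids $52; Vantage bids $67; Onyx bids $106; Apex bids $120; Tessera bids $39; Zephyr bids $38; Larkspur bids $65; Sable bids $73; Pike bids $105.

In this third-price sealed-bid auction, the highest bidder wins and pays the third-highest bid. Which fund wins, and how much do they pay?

Apex pays $105

Third-price sealed-bid auction: the highest bidder wins and pays the third-highest bid.
Sorting bids: 120 (Apex) > 106 (Onyx) > 105 (Pike) > 73 (Sable) > 67 (Vantage) > 65 (Larkspur) > …
Apex is highest; pays the third-highest bid, $105.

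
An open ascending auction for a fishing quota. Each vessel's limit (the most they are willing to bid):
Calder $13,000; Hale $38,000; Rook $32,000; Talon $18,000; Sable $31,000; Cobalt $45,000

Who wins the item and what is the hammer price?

Cobalt wins at $38,000

Sorting limits: 45,000 (Cobalt) > 38,000 (Hale) > 32,000 (Rook) > 31,000 (Sable) > 18,000 (Talon) > 13,000 (Calder)
Hale is the last rival to drop out, at $38,000; Cobalt remains and wins at that price.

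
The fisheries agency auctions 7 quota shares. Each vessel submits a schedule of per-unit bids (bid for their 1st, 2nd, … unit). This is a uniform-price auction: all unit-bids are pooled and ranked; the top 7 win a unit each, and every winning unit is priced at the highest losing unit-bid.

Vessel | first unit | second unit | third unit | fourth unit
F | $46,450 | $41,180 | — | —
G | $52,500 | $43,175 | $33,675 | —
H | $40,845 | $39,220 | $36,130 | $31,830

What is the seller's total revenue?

Total revenue: $235,725

Merging the schedules and taking the best 7: 52,500 (G-1), 46,450 (F-1), 43,175 (G-2), 41,180 (F-2), 40,845 (H-1), 39,220 (H-2), 36,130 (H-3)
The (k+1)-th unit-bid is $33,675.
Allocation: F 2, G 2, H 3. Every unit priced at $33,675.
Revenue = 7 × 33,675 = $235,725.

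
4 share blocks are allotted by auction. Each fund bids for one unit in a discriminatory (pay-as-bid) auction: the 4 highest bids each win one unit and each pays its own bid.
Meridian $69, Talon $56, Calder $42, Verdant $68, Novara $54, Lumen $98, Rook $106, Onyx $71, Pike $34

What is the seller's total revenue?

Sorting: 106 (Rook), 98 (Lumen), 71 (Onyx), 69 (Meridian), 68 (Verdant), 56 (Talon), …
Top 4: Rook, Lumen, Onyx, Meridian.
Total revenue = 106 + 98 + 71 + 69 = $344.

Total revenue: $344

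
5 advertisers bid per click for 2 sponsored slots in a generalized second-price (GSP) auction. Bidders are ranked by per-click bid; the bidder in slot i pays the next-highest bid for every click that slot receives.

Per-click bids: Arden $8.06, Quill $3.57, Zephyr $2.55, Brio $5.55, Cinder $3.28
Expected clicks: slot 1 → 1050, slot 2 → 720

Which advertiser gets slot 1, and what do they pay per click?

Sorting advertisers: $8.06 (Arden) > $5.55 (Brio) > $3.57 (Quill) > …
Slot 1 goes to the first-ranked bidder, Arden, who pays the next bid down: $5.55/click.

Arden; $5.55 per click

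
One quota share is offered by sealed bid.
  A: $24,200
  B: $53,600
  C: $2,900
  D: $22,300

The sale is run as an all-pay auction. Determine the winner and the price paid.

B pays $53,600

Bids in order: 53,600 (B) > 24,200 (A) > 22,300 (D) > 2,900 (C)
B wins with the top bid; all bids are sunk regardless.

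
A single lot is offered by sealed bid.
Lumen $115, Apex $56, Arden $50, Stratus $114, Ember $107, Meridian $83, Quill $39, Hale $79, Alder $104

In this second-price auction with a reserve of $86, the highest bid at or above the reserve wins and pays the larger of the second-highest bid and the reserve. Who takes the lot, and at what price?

Lumen pays $114

Bids in order: 115 (Lumen) > 114 (Stratus) > 107 (Ember) > 104 (Alder) > 83 (Meridian) > 79 (Hale) > …
Highest eligible bid: Lumen at $115.
max(second-highest $114, reserve $86) = $114; the reserve does not bind.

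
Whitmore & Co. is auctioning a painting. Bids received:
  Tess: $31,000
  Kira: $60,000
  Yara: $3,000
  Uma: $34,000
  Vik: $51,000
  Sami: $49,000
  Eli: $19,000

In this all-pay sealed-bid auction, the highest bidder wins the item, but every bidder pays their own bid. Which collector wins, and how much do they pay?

Sorting bids: 60,000 (Kira) > 51,000 (Vik) > 49,000 (Sami) > 34,000 (Uma) > 31,000 (Tess) > 19,000 (Eli) > …
Kira wins with the top bid; all bids are sunk regardless.

Kira pays $60,000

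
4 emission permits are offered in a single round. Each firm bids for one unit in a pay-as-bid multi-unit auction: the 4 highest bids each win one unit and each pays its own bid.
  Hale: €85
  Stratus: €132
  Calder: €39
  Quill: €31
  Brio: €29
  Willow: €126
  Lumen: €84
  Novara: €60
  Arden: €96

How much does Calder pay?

Sorting: 132 (Stratus), 126 (Willow), 96 (Arden), 85 (Hale), 84 (Lumen), 60 (Novara), …
Top 4: Stratus, Willow, Arden, Hale.
Calder does not win → €0.

Calder pays €0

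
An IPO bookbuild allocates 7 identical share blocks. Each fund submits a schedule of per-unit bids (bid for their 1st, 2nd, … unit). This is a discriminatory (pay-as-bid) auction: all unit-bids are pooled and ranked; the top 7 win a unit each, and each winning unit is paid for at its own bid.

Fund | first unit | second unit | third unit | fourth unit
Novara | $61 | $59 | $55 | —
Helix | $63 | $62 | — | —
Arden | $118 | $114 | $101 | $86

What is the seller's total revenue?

Merging the schedules and taking the best 7: 118 (Arden-1), 114 (Arden-2), 101 (Arden-3), 86 (Arden-4), 63 (Helix-1), 62 (Helix-2), 61 (Novara-1)
Next rejected bid: $59 (not a price — pay-as-bid).
Each winning unit pays its own bid.
Revenue = 118 + 114 + 101 + 86 + 63 + 62 + 61 = $605.

Total revenue: $605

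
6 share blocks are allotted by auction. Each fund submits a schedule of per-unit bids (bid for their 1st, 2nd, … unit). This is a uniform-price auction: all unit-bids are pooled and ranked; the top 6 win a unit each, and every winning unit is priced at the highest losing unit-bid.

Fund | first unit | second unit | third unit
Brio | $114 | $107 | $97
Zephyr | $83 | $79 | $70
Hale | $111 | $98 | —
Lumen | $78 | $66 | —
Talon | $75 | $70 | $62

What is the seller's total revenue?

Pooled unit-bids ranked (top 6): 114 (Brio-1), 111 (Hale-1), 107 (Brio-2), 98 (Hale-2), 97 (Brio-3), 83 (Zephyr-1)
Highest rejected unit-bid = $79.
Allocation: Brio 3, Hale 2, Zephyr 1. Every unit priced at $79.
Revenue = 6 × 79 = $474.

Total revenue: $474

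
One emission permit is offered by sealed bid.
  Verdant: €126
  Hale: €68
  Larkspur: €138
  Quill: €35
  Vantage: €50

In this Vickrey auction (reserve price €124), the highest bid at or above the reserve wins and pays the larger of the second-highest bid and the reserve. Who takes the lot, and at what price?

Bids in order: 138 (Larkspur) > 126 (Verdant) > 68 (Hale) > 50 (Vantage) > 35 (Quill)
Highest eligible bid: Larkspur at €138.
max(second-highest €126, reserve €124) = €126; the reserve does not bind.

Larkspur pays €126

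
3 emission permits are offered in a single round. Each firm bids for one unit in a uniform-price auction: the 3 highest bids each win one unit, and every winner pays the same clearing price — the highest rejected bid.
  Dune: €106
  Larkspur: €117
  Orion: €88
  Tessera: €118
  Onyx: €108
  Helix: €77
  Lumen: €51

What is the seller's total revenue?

Total revenue: €318

Bids ranked high→low: 118 (Tessera), 117 (Larkspur), 108 (Onyx), 106 (Dune), 88 (Orion), …
Top 3: Tessera, Larkspur, Onyx.
Clearing price = highest rejected bid = €106.
Total revenue = 3 × €106 = €318.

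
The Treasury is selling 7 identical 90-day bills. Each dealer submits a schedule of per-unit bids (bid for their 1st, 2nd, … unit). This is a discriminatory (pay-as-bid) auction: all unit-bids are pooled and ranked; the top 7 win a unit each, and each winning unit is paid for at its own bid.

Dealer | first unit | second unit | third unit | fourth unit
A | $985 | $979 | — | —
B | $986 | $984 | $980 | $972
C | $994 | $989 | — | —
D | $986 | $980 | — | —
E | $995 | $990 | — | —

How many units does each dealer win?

A 1, B 1, C 2, D 1, E 2

Pooled unit-bids ranked (top 7): 995 (E-1), 994 (C-1), 990 (E-2), 989 (C-2), 986 (B-1), 986 (D-1), 985 (A-1)
Next rejected bid: $984 (not a price — pay-as-bid).
Allocation: A 1, B 1, C 2, D 1, E 2.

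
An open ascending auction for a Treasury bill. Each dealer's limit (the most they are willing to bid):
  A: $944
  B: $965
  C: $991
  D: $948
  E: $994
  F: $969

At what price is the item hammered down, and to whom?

E wins at $991

Limits ranked: 994 (E) > 991 (C) > 969 (F) > 965 (B) > 948 (D) > 944 (A)
C is the last rival to drop out, at $991; E remains and wins at that price.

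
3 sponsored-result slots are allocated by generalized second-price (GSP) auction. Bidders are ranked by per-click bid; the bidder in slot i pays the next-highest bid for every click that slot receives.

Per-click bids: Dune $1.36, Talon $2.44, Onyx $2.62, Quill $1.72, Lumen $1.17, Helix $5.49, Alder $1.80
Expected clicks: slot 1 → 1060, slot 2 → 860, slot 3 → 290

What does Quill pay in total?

Ranked by bid: $5.49 (Helix) > $2.62 (Onyx) > $2.44 (Talon) > $1.80 (Alder) > …
Quill ranks below slot 3 → no slot, pays nothing.

Quill pays $0.00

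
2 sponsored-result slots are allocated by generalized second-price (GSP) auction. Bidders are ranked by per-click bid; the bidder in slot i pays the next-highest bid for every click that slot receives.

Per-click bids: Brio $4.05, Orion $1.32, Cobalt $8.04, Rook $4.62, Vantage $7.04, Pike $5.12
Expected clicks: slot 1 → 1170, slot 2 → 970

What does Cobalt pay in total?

Sorting advertisers: $8.04 (Cobalt) > $7.04 (Vantage) > $5.12 (Pike) > …
Cobalt holds slot 1 → pays next bid $7.04 × 1170 clicks = $8236.80.

Cobalt pays $8236.80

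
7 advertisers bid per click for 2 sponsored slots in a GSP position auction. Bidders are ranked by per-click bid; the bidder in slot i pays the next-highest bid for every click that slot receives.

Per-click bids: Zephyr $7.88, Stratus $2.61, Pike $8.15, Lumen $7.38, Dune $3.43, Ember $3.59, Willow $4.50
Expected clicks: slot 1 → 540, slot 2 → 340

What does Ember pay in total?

Ember pays $0.00

Ranked by bid: $8.15 (Pike) > $7.88 (Zephyr) > $7.38 (Lumen) > …
Ember ranks below slot 2 → no slot, pays nothing.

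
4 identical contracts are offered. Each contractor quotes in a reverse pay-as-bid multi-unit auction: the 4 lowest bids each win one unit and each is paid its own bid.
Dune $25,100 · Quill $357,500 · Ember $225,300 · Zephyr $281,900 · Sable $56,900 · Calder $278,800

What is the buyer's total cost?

Total cost: $586,100

Bids ranked low→high: 25,100 (Dune), 56,900 (Sable), 225,300 (Ember), 278,800 (Calder), 281,900 (Zephyr), 357,500 (Quill)
The 4 lowest are Dune, Sable, Ember, Calder.
Total cost = 25,100 + 56,900 + 225,300 + 278,800 = $586,100.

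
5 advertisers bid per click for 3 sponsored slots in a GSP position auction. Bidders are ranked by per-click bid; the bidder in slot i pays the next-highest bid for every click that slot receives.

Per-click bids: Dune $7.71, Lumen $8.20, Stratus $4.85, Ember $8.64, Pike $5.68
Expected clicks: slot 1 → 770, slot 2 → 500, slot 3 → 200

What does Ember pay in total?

Sorting advertisers: $8.64 (Ember) > $8.20 (Lumen) > $7.71 (Dune) > $5.68 (Pike) > …
Ember holds slot 1 → pays next bid $8.20 × 770 clicks = $6314.00.

Ember pays $6314.00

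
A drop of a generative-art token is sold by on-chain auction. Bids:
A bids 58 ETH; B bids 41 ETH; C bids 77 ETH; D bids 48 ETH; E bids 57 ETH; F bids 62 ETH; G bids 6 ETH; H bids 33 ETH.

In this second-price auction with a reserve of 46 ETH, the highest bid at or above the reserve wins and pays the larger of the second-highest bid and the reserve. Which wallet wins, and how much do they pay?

Sorting bids: 77 (C) > 62 (F) > 58 (A) > 57 (E) > 48 (D) > 41 (B) > …
Highest eligible bid: C at 77 ETH.
Second-highest bid 62 ETH exceeds the reserve 46 ETH → payment 62 ETH.

C pays 62 ETH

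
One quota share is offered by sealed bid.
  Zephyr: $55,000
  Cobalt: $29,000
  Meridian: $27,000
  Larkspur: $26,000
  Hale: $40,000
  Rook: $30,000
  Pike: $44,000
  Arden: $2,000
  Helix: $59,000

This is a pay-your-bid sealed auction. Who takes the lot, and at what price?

Helix pays $59,000

Bids in order: 59,000 (Helix) > 55,000 (Zephyr) > 44,000 (Pike) > 40,000 (Hale) > 30,000 (Rook) > 29,000 (Cobalt) > …
First-price: Helix pays what they bid, $59,000.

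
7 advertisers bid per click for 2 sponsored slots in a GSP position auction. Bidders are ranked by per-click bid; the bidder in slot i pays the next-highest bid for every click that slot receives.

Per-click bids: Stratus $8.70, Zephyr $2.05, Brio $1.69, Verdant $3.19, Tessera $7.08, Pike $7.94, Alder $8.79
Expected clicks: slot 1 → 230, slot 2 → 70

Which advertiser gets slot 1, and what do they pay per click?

Per-click bids in order: $8.79 (Alder) > $8.70 (Stratus) > $7.94 (Pike) > …
Slot 1 goes to the first-ranked bidder, Alder, who pays the next bid down: $8.70/click.

Alder; $8.70 per click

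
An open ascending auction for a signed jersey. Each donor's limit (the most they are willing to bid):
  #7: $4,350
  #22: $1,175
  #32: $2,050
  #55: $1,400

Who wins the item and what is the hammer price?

Rule: the price rises until one bidder remains; the winner pays the price at which the last rival dropped out.
Limits ranked: 4,350 (#7) > 2,050 (#32) > 1,400 (#55) > 1,175 (#22)
Bidding ends when #32 exits at $2,050; #7 takes it.

#7 wins at $2,050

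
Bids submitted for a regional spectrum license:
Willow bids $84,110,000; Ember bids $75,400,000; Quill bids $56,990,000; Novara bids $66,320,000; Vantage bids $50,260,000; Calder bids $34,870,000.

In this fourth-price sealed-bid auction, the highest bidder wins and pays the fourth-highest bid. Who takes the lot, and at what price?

Sorting bids: 84,110,000 (Willow) > 75,400,000 (Ember) > 66,320,000 (Novara) > 56,990,000 (Quill) > 50,260,000 (Vantage) > 34,870,000 (Calder)
Willow wins; payment is bid #4 in the ranking = $56,990,000.

Willow pays $56,990,000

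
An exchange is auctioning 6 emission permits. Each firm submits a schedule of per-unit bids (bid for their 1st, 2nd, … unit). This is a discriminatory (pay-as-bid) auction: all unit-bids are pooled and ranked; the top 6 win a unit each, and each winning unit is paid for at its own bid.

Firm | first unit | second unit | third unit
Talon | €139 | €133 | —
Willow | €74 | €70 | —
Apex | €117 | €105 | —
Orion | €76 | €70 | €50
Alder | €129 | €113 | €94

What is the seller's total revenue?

All unit-bids, highest first — top 6: 139 (Talon-1), 133 (Talon-2), 129 (Alder-1), 117 (Apex-1), 113 (Alder-2), 105 (Apex-2)
Next rejected bid: €94 (not a price — pay-as-bid).
Each winning unit pays its own bid.
Revenue = 139 + 133 + 129 + 117 + 113 + 105 = €736.

Total revenue: €736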